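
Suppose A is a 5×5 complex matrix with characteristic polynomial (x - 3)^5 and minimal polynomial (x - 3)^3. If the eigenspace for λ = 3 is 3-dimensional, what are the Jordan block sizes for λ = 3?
Block sizes for λ = 3: [3, 1, 1]

Step 1 — from the characteristic polynomial, algebraic multiplicity of λ = 3 is 5. From dim ker(A − (3)·I) = 3, there are exactly 3 Jordan blocks for λ = 3.
Step 2 — from the minimal polynomial, the factor (x − 3)^3 tells us the largest block for λ = 3 has size 3.
Step 3 — with total size 5, 3 blocks, and largest block 3, the block sizes (in nonincreasing order) are [3, 1, 1].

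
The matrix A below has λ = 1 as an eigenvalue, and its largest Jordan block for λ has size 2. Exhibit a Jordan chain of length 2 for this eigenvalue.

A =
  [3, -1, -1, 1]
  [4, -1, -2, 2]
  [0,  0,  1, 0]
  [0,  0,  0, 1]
A Jordan chain for λ = 1 of length 2:
v_1 = (2, 4, 0, 0)ᵀ
v_2 = (1, 0, 0, 0)ᵀ

Let N = A − (1)·I. We want v_2 with N^2 v_2 = 0 but N^1 v_2 ≠ 0; then v_{j-1} := N · v_j for j = 2, …, 2.

Pick v_2 = (1, 0, 0, 0)ᵀ.
Then v_1 = N · v_2 = (2, 4, 0, 0)ᵀ.

Sanity check: (A − (1)·I) v_1 = (0, 0, 0, 0)ᵀ = 0. ✓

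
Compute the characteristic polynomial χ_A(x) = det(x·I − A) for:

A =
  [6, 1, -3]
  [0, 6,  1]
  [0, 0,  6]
x^3 - 18*x^2 + 108*x - 216

Expanding det(x·I − A) (e.g. by cofactor expansion or by noting that A is similar to its Jordan form J, which has the same characteristic polynomial as A) gives
  χ_A(x) = x^3 - 18*x^2 + 108*x - 216
which factors as (x - 6)^3. The eigenvalues (with algebraic multiplicities) are λ = 6 with multiplicity 3.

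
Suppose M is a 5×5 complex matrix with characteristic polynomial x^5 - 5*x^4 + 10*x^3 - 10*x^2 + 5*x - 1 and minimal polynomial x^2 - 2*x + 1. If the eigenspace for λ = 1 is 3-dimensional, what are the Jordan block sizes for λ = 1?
Block sizes for λ = 1: [2, 2, 1]

Step 1 — from the characteristic polynomial, algebraic multiplicity of λ = 1 is 5. From dim ker(M − (1)·I) = 3, there are exactly 3 Jordan blocks for λ = 1.
Step 2 — from the minimal polynomial, the factor (x − 1)^2 tells us the largest block for λ = 1 has size 2.
Step 3 — with total size 5, 3 blocks, and largest block 2, the block sizes (in nonincreasing order) are [2, 2, 1].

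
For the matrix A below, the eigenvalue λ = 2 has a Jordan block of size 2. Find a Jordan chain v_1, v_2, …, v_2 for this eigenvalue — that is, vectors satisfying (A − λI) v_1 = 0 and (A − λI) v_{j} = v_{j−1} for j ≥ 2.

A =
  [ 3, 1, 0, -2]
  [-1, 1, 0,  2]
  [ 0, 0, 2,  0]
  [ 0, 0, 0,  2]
A Jordan chain for λ = 2 of length 2:
v_1 = (1, -1, 0, 0)ᵀ
v_2 = (1, 0, 0, 0)ᵀ

Let N = A − (2)·I. We want v_2 with N^2 v_2 = 0 but N^1 v_2 ≠ 0; then v_{j-1} := N · v_j for j = 2, …, 2.

Pick v_2 = (1, 0, 0, 0)ᵀ.
Then v_1 = N · v_2 = (1, -1, 0, 0)ᵀ.

Sanity check: (A − (2)·I) v_1 = (0, 0, 0, 0)ᵀ = 0. ✓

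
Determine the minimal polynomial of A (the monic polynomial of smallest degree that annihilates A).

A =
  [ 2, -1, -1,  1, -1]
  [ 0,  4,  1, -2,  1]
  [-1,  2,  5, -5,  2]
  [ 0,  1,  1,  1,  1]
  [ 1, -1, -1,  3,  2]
x^3 - 8*x^2 + 21*x - 18

The characteristic polynomial is χ_A(x) = (x - 3)^4*(x - 2), so the eigenvalues are known. The minimal polynomial is
  m_A(x) = Π_λ (x − λ)^{k_λ}
where k_λ is the size of the *largest* Jordan block for λ (equivalently, the smallest k with (A − λI)^k v = 0 for every generalised eigenvector v of λ).

  λ = 2: largest Jordan block has size 1, contributing (x − 2)
  λ = 3: largest Jordan block has size 2, contributing (x − 3)^2

So m_A(x) = (x - 3)^2*(x - 2) = x^3 - 8*x^2 + 21*x - 18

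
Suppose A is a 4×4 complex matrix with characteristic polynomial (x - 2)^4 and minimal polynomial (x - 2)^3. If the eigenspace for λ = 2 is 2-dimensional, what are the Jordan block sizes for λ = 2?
Block sizes for λ = 2: [3, 1]

Step 1 — from the characteristic polynomial, algebraic multiplicity of λ = 2 is 4. From dim ker(A − (2)·I) = 2, there are exactly 2 Jordan blocks for λ = 2.
Step 2 — from the minimal polynomial, the factor (x − 2)^3 tells us the largest block for λ = 2 has size 3.
Step 3 — with total size 4, 2 blocks, and largest block 3, the block sizes (in nonincreasing order) are [3, 1].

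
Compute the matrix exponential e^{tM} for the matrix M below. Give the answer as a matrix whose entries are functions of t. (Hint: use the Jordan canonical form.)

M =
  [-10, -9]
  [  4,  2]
e^{tM} =
  [-6*t*exp(-4*t) + exp(-4*t), -9*t*exp(-4*t)]
  [4*t*exp(-4*t), 6*t*exp(-4*t) + exp(-4*t)]

Strategy: write M = P · J · P⁻¹ where J is a Jordan canonical form, so e^{tM} = P · e^{tJ} · P⁻¹, and e^{tJ} can be computed block-by-block.

M has Jordan form
J =
  [-4,  1]
  [ 0, -4]
(up to reordering of blocks).

Per-block formulas:
  For a 2×2 Jordan block J_2(-4): exp(t · J_2(-4)) = e^(-4t)·(I + t·N), where N is the 2×2 nilpotent shift.

After assembling e^{tJ} and conjugating by P, we get:

e^{tM} =
  [-6*t*exp(-4*t) + exp(-4*t), -9*t*exp(-4*t)]
  [4*t*exp(-4*t), 6*t*exp(-4*t) + exp(-4*t)]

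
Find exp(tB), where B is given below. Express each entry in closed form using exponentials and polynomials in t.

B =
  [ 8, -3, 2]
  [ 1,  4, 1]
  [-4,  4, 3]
e^{tB} =
  [-t^2*exp(5*t) + 3*t*exp(5*t) + exp(5*t), t^2*exp(5*t) - 3*t*exp(5*t), -t^2*exp(5*t)/2 + 2*t*exp(5*t)]
  [-t^2*exp(5*t) + t*exp(5*t), t^2*exp(5*t) - t*exp(5*t) + exp(5*t), -t^2*exp(5*t)/2 + t*exp(5*t)]
  [-4*t*exp(5*t), 4*t*exp(5*t), -2*t*exp(5*t) + exp(5*t)]

Strategy: write B = P · J · P⁻¹ where J is a Jordan canonical form, so e^{tB} = P · e^{tJ} · P⁻¹, and e^{tJ} can be computed block-by-block.

B has Jordan form
J =
  [5, 1, 0]
  [0, 5, 1]
  [0, 0, 5]
(up to reordering of blocks).

Per-block formulas:
  For a 3×3 Jordan block J_3(5): exp(t · J_3(5)) = e^(5t)·(I + t·N + (t^2/2)·N^2), where N is the 3×3 nilpotent shift.

After assembling e^{tJ} and conjugating by P, we get:

e^{tB} =
  [-t^2*exp(5*t) + 3*t*exp(5*t) + exp(5*t), t^2*exp(5*t) - 3*t*exp(5*t), -t^2*exp(5*t)/2 + 2*t*exp(5*t)]
  [-t^2*exp(5*t) + t*exp(5*t), t^2*exp(5*t) - t*exp(5*t) + exp(5*t), -t^2*exp(5*t)/2 + t*exp(5*t)]
  [-4*t*exp(5*t), 4*t*exp(5*t), -2*t*exp(5*t) + exp(5*t)]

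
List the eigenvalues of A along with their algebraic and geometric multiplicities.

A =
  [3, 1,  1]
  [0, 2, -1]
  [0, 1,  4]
λ = 3: alg = 3, geom = 2

Step 1 — factor the characteristic polynomial to read off the algebraic multiplicities:
  χ_A(x) = (x - 3)^3

Step 2 — compute geometric multiplicities via the rank-nullity identity g(λ) = n − rank(A − λI):
  rank(A − (3)·I) = 1, so dim ker(A − (3)·I) = n − 1 = 2

Summary:
  λ = 3: algebraic multiplicity = 3, geometric multiplicity = 2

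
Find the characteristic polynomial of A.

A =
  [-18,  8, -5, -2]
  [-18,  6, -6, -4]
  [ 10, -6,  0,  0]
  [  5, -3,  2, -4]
x^4 + 16*x^3 + 96*x^2 + 256*x + 256

Expanding det(x·I − A) (e.g. by cofactor expansion or by noting that A is similar to its Jordan form J, which has the same characteristic polynomial as A) gives
  χ_A(x) = x^4 + 16*x^3 + 96*x^2 + 256*x + 256
which factors as (x + 4)^4. The eigenvalues (with algebraic multiplicities) are λ = -4 with multiplicity 4.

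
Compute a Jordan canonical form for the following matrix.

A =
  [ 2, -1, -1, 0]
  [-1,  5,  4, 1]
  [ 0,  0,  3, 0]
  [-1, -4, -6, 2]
J_3(3) ⊕ J_1(3)

The characteristic polynomial is
  det(x·I − A) = x^4 - 12*x^3 + 54*x^2 - 108*x + 81 = (x - 3)^4

Eigenvalues and multiplicities (the geometric multiplicity of λ is n − rank(A − λI), which equals the number of Jordan blocks for λ):
  λ = 3: algebraic multiplicity = 4, geometric multiplicity = 2

Determining the block sizes for each eigenvalue:
  λ = 3: with am = 4 and gm = 2, the partition is not yet determined (e.g. several partitions of 4 into 2 parts exist). Let N = A − (3)·I. Computing rank(N^1) = 2, rank(N^2) = 1, rank(N^3) = 0; the number of blocks of size ≥ j is rank(N^{j−1}) − rank(N^j), giving [2, 1, 1]. So we have 1 block(s) of size 3, 1 block(s) of size 1 → block sizes [3, 1]

Assembling the blocks gives a Jordan form
J =
  [3, 1, 0, 0]
  [0, 3, 1, 0]
  [0, 0, 3, 0]
  [0, 0, 0, 3]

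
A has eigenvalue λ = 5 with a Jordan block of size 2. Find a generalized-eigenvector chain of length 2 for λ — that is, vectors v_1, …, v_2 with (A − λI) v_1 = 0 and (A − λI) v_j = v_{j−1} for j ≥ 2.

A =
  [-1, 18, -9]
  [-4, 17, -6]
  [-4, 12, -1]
A Jordan chain for λ = 5 of length 2:
v_1 = (-6, -4, -4)ᵀ
v_2 = (1, 0, 0)ᵀ

Let N = A − (5)·I. We want v_2 with N^2 v_2 = 0 but N^1 v_2 ≠ 0; then v_{j-1} := N · v_j for j = 2, …, 2.

Pick v_2 = (1, 0, 0)ᵀ.
Then v_1 = N · v_2 = (-6, -4, -4)ᵀ.

Sanity check: (A − (5)·I) v_1 = (0, 0, 0)ᵀ = 0. ✓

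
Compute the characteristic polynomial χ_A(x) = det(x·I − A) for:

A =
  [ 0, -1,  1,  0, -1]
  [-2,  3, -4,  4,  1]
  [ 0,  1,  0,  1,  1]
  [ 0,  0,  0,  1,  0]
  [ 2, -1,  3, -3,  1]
x^5 - 5*x^4 + 9*x^3 - 7*x^2 + 2*x

Expanding det(x·I − A) (e.g. by cofactor expansion or by noting that A is similar to its Jordan form J, which has the same characteristic polynomial as A) gives
  χ_A(x) = x^5 - 5*x^4 + 9*x^3 - 7*x^2 + 2*x
which factors as x*(x - 2)*(x - 1)^3. The eigenvalues (with algebraic multiplicities) are λ = 0 with multiplicity 1, λ = 1 with multiplicity 3, λ = 2 with multiplicity 1.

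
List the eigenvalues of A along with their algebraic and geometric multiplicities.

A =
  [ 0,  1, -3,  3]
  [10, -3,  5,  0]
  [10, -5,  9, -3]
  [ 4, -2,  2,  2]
λ = 2: alg = 4, geom = 2

Step 1 — factor the characteristic polynomial to read off the algebraic multiplicities:
  χ_A(x) = (x - 2)^4

Step 2 — compute geometric multiplicities via the rank-nullity identity g(λ) = n − rank(A − λI):
  rank(A − (2)·I) = 2, so dim ker(A − (2)·I) = n − 2 = 2

Summary:
  λ = 2: algebraic multiplicity = 4, geometric multiplicity = 2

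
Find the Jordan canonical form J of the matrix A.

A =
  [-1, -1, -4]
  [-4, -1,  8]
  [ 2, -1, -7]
J_2(-3) ⊕ J_1(-3)

The characteristic polynomial is
  det(x·I − A) = x^3 + 9*x^2 + 27*x + 27 = (x + 3)^3

Eigenvalues and multiplicities (the geometric multiplicity of λ is n − rank(A − λI), which equals the number of Jordan blocks for λ):
  λ = -3: algebraic multiplicity = 3, geometric multiplicity = 2

Determining the block sizes for each eigenvalue:
  λ = -3: 2 blocks summing to 3 forces exactly one block of size 2 and the rest size 1 → block sizes [2, 1]

Assembling the blocks gives a Jordan form
J =
  [-3,  1,  0]
  [ 0, -3,  0]
  [ 0,  0, -3]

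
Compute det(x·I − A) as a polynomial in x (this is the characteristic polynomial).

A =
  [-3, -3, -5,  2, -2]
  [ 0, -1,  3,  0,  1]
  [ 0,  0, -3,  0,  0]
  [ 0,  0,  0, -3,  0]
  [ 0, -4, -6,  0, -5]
x^5 + 15*x^4 + 90*x^3 + 270*x^2 + 405*x + 243

Expanding det(x·I − A) (e.g. by cofactor expansion or by noting that A is similar to its Jordan form J, which has the same characteristic polynomial as A) gives
  χ_A(x) = x^5 + 15*x^4 + 90*x^3 + 270*x^2 + 405*x + 243
which factors as (x + 3)^5. The eigenvalues (with algebraic multiplicities) are λ = -3 with multiplicity 5.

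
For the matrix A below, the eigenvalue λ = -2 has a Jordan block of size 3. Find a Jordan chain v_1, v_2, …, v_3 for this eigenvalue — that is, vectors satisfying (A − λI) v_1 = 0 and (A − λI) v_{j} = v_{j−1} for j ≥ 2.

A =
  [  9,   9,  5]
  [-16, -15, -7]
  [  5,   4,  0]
A Jordan chain for λ = -2 of length 3:
v_1 = (2, -3, 1)ᵀ
v_2 = (11, -16, 5)ᵀ
v_3 = (1, 0, 0)ᵀ

Let N = A − (-2)·I. We want v_3 with N^3 v_3 = 0 but N^2 v_3 ≠ 0; then v_{j-1} := N · v_j for j = 3, …, 2.

Pick v_3 = (1, 0, 0)ᵀ.
Then v_2 = N · v_3 = (11, -16, 5)ᵀ.
Then v_1 = N · v_2 = (2, -3, 1)ᵀ.

Sanity check: (A − (-2)·I) v_1 = (0, 0, 0)ᵀ = 0. ✓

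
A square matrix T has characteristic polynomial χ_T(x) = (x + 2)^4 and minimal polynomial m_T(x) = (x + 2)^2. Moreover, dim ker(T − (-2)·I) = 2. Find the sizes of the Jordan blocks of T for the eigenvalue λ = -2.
Block sizes for λ = -2: [2, 2]

Step 1 — from the characteristic polynomial, algebraic multiplicity of λ = -2 is 4. From dim ker(T − (-2)·I) = 2, there are exactly 2 Jordan blocks for λ = -2.
Step 2 — from the minimal polynomial, the factor (x + 2)^2 tells us the largest block for λ = -2 has size 2.
Step 3 — with total size 4, 2 blocks, and largest block 2, the block sizes (in nonincreasing order) are [2, 2].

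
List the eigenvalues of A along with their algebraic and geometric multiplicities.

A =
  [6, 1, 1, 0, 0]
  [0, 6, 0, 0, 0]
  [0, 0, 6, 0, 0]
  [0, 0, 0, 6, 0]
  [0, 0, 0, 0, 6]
λ = 6: alg = 5, geom = 4

Step 1 — factor the characteristic polynomial to read off the algebraic multiplicities:
  χ_A(x) = (x - 6)^5

Step 2 — compute geometric multiplicities via the rank-nullity identity g(λ) = n − rank(A − λI):
  rank(A − (6)·I) = 1, so dim ker(A − (6)·I) = n − 1 = 4

Summary:
  λ = 6: algebraic multiplicity = 5, geometric multiplicity = 4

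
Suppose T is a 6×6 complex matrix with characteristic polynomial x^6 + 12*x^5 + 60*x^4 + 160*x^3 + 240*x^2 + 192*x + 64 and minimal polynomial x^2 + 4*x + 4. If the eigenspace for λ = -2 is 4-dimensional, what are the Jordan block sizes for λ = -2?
Block sizes for λ = -2: [2, 2, 1, 1]

Step 1 — from the characteristic polynomial, algebraic multiplicity of λ = -2 is 6. From dim ker(T − (-2)·I) = 4, there are exactly 4 Jordan blocks for λ = -2.
Step 2 — from the minimal polynomial, the factor (x + 2)^2 tells us the largest block for λ = -2 has size 2.
Step 3 — with total size 6, 4 blocks, and largest block 2, the block sizes (in nonincreasing order) are [2, 2, 1, 1].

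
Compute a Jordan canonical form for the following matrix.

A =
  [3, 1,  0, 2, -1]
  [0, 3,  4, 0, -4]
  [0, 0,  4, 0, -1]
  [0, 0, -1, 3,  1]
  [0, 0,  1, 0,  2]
J_3(3) ⊕ J_1(3) ⊕ J_1(3)

The characteristic polynomial is
  det(x·I − A) = x^5 - 15*x^4 + 90*x^3 - 270*x^2 + 405*x - 243 = (x - 3)^5

Eigenvalues and multiplicities (the geometric multiplicity of λ is n − rank(A − λI), which equals the number of Jordan blocks for λ):
  λ = 3: algebraic multiplicity = 5, geometric multiplicity = 3

Determining the block sizes for each eigenvalue:
  λ = 3: with am = 5 and gm = 3, the partition is not yet determined (e.g. several partitions of 5 into 3 parts exist). Let N = A − (3)·I. Computing rank(N^1) = 2, rank(N^2) = 1, rank(N^3) = 0; the number of blocks of size ≥ j is rank(N^{j−1}) − rank(N^j), giving [3, 1, 1]. So we have 1 block(s) of size 3, 2 block(s) of size 1 → block sizes [3, 1, 1]

Assembling the blocks gives a Jordan form
J =
  [3, 1, 0, 0, 0]
  [0, 3, 1, 0, 0]
  [0, 0, 3, 0, 0]
  [0, 0, 0, 3, 0]
  [0, 0, 0, 0, 3]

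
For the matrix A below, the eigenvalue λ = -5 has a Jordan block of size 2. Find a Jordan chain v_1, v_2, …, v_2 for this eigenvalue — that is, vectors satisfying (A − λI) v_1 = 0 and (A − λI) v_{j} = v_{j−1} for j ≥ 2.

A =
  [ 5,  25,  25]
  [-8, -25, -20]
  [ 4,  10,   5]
A Jordan chain for λ = -5 of length 2:
v_1 = (10, -8, 4)ᵀ
v_2 = (1, 0, 0)ᵀ

Let N = A − (-5)·I. We want v_2 with N^2 v_2 = 0 but N^1 v_2 ≠ 0; then v_{j-1} := N · v_j for j = 2, …, 2.

Pick v_2 = (1, 0, 0)ᵀ.
Then v_1 = N · v_2 = (10, -8, 4)ᵀ.

Sanity check: (A − (-5)·I) v_1 = (0, 0, 0)ᵀ = 0. ✓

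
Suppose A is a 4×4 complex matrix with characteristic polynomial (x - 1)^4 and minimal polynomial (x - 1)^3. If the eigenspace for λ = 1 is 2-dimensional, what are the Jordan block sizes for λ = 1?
Block sizes for λ = 1: [3, 1]

Step 1 — from the characteristic polynomial, algebraic multiplicity of λ = 1 is 4. From dim ker(A − (1)·I) = 2, there are exactly 2 Jordan blocks for λ = 1.
Step 2 — from the minimal polynomial, the factor (x − 1)^3 tells us the largest block for λ = 1 has size 3.
Step 3 — with total size 4, 2 blocks, and largest block 3, the block sizes (in nonincreasing order) are [3, 1].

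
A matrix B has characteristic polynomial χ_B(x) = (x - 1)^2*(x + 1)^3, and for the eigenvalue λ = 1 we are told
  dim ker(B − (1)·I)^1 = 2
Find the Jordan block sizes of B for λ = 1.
Block sizes for λ = 1: [1, 1]

From the dimensions of kernels of powers, the number of Jordan blocks of size at least j is d_j − d_{j−1} where d_j = dim ker(N^j) (with d_0 = 0). Computing the differences gives [2].
The number of blocks of size exactly k is (#blocks of size ≥ k) − (#blocks of size ≥ k + 1), so the partition is: 2 block(s) of size 1.
In nonincreasing order the block sizes are [1, 1].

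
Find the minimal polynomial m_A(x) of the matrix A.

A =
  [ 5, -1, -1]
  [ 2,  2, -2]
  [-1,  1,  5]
x^2 - 8*x + 16

The characteristic polynomial is χ_A(x) = (x - 4)^3, so the eigenvalues are known. The minimal polynomial is
  m_A(x) = Π_λ (x − λ)^{k_λ}
where k_λ is the size of the *largest* Jordan block for λ (equivalently, the smallest k with (A − λI)^k v = 0 for every generalised eigenvector v of λ).

  λ = 4: largest Jordan block has size 2, contributing (x − 4)^2

So m_A(x) = (x - 4)^2 = x^2 - 8*x + 16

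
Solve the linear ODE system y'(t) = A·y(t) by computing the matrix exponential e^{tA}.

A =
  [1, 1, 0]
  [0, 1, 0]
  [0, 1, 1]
e^{tA} =
  [exp(t), t*exp(t), 0]
  [0, exp(t), 0]
  [0, t*exp(t), exp(t)]

Strategy: write A = P · J · P⁻¹ where J is a Jordan canonical form, so e^{tA} = P · e^{tJ} · P⁻¹, and e^{tJ} can be computed block-by-block.

A has Jordan form
J =
  [1, 1, 0]
  [0, 1, 0]
  [0, 0, 1]
(up to reordering of blocks).

Per-block formulas:
  For a 2×2 Jordan block J_2(1): exp(t · J_2(1)) = e^(1t)·(I + t·N), where N is the 2×2 nilpotent shift.
  For a 1×1 block at λ = 1: exp(t · [1]) = [e^(1t)].

After assembling e^{tJ} and conjugating by P, we get:

e^{tA} =
  [exp(t), t*exp(t), 0]
  [0, exp(t), 0]
  [0, t*exp(t), exp(t)]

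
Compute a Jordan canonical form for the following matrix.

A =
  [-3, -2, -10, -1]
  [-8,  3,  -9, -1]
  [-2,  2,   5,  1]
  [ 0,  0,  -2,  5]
J_1(-5) ⊕ J_3(5)

The characteristic polynomial is
  det(x·I − A) = x^4 - 10*x^3 + 250*x - 625 = (x - 5)^3*(x + 5)

Eigenvalues and multiplicities (the geometric multiplicity of λ is n − rank(A − λI), which equals the number of Jordan blocks for λ):
  λ = -5: algebraic multiplicity = 1, geometric multiplicity = 1
  λ = 5: algebraic multiplicity = 3, geometric multiplicity = 1

Determining the block sizes for each eigenvalue:
  λ = -5: one block (gm = 1), so the single block has size am = 1 → block sizes [1]
  λ = 5: one block (gm = 1), so the single block has size am = 3 → block sizes [3]

Assembling the blocks gives a Jordan form
J =
  [-5, 0, 0, 0]
  [ 0, 5, 1, 0]
  [ 0, 0, 5, 1]
  [ 0, 0, 0, 5]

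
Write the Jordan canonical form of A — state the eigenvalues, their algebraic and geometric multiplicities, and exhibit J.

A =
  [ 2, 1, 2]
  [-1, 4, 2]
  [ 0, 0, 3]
J_2(3) ⊕ J_1(3)

The characteristic polynomial is
  det(x·I − A) = x^3 - 9*x^2 + 27*x - 27 = (x - 3)^3

Eigenvalues and multiplicities (the geometric multiplicity of λ is n − rank(A − λI), which equals the number of Jordan blocks for λ):
  λ = 3: algebraic multiplicity = 3, geometric multiplicity = 2

Determining the block sizes for each eigenvalue:
  λ = 3: 2 blocks summing to 3 forces exactly one block of size 2 and the rest size 1 → block sizes [2, 1]

Assembling the blocks gives a Jordan form
J =
  [3, 1, 0]
  [0, 3, 0]
  [0, 0, 3]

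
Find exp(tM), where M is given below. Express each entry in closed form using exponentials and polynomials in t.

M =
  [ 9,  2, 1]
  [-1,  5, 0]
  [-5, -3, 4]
e^{tM} =
  [t^2*exp(6*t) + 3*t*exp(6*t) + exp(6*t), t^2*exp(6*t)/2 + 2*t*exp(6*t), t^2*exp(6*t)/2 + t*exp(6*t)]
  [-t^2*exp(6*t) - t*exp(6*t), -t^2*exp(6*t)/2 - t*exp(6*t) + exp(6*t), -t^2*exp(6*t)/2]
  [-t^2*exp(6*t) - 5*t*exp(6*t), -t^2*exp(6*t)/2 - 3*t*exp(6*t), -t^2*exp(6*t)/2 - 2*t*exp(6*t) + exp(6*t)]

Strategy: write M = P · J · P⁻¹ where J is a Jordan canonical form, so e^{tM} = P · e^{tJ} · P⁻¹, and e^{tJ} can be computed block-by-block.

M has Jordan form
J =
  [6, 1, 0]
  [0, 6, 1]
  [0, 0, 6]
(up to reordering of blocks).

Per-block formulas:
  For a 3×3 Jordan block J_3(6): exp(t · J_3(6)) = e^(6t)·(I + t·N + (t^2/2)·N^2), where N is the 3×3 nilpotent shift.

After assembling e^{tJ} and conjugating by P, we get:

e^{tM} =
  [t^2*exp(6*t) + 3*t*exp(6*t) + exp(6*t), t^2*exp(6*t)/2 + 2*t*exp(6*t), t^2*exp(6*t)/2 + t*exp(6*t)]
  [-t^2*exp(6*t) - t*exp(6*t), -t^2*exp(6*t)/2 - t*exp(6*t) + exp(6*t), -t^2*exp(6*t)/2]
  [-t^2*exp(6*t) - 5*t*exp(6*t), -t^2*exp(6*t)/2 - 3*t*exp(6*t), -t^2*exp(6*t)/2 - 2*t*exp(6*t) + exp(6*t)]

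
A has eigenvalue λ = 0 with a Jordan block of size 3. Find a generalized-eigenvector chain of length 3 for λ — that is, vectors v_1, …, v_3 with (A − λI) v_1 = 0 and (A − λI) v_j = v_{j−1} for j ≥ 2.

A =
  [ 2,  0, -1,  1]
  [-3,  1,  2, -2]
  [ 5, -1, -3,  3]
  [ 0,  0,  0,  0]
A Jordan chain for λ = 0 of length 3:
v_1 = (-1, 1, -2, 0)ᵀ
v_2 = (2, -3, 5, 0)ᵀ
v_3 = (1, 0, 0, 0)ᵀ

Let N = A − (0)·I. We want v_3 with N^3 v_3 = 0 but N^2 v_3 ≠ 0; then v_{j-1} := N · v_j for j = 3, …, 2.

Pick v_3 = (1, 0, 0, 0)ᵀ.
Then v_2 = N · v_3 = (2, -3, 5, 0)ᵀ.
Then v_1 = N · v_2 = (-1, 1, -2, 0)ᵀ.

Sanity check: (A − (0)·I) v_1 = (0, 0, 0, 0)ᵀ = 0. ✓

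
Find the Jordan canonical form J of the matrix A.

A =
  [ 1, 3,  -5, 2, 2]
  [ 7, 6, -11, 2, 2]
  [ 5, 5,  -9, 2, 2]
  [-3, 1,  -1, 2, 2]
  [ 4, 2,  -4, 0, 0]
J_3(0) ⊕ J_1(0) ⊕ J_1(0)

The characteristic polynomial is
  det(x·I − A) = x^5

Eigenvalues and multiplicities (the geometric multiplicity of λ is n − rank(A − λI), which equals the number of Jordan blocks for λ):
  λ = 0: algebraic multiplicity = 5, geometric multiplicity = 3

Determining the block sizes for each eigenvalue:
  λ = 0: with am = 5 and gm = 3, the partition is not yet determined (e.g. several partitions of 5 into 3 parts exist). Let N = A − (0)·I. Computing rank(N^1) = 2, rank(N^2) = 1, rank(N^3) = 0; the number of blocks of size ≥ j is rank(N^{j−1}) − rank(N^j), giving [3, 1, 1]. So we have 1 block(s) of size 3, 2 block(s) of size 1 → block sizes [3, 1, 1]

Assembling the blocks gives a Jordan form
J =
  [0, 1, 0, 0, 0]
  [0, 0, 1, 0, 0]
  [0, 0, 0, 0, 0]
  [0, 0, 0, 0, 0]
  [0, 0, 0, 0, 0]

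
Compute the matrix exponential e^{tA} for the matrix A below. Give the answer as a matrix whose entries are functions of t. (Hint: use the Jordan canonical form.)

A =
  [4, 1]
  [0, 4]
e^{tA} =
  [exp(4*t), t*exp(4*t)]
  [0, exp(4*t)]

Strategy: write A = P · J · P⁻¹ where J is a Jordan canonical form, so e^{tA} = P · e^{tJ} · P⁻¹, and e^{tJ} can be computed block-by-block.

A has Jordan form
J =
  [4, 1]
  [0, 4]
(up to reordering of blocks).

Per-block formulas:
  For a 2×2 Jordan block J_2(4): exp(t · J_2(4)) = e^(4t)·(I + t·N), where N is the 2×2 nilpotent shift.

After assembling e^{tJ} and conjugating by P, we get:

e^{tA} =
  [exp(4*t), t*exp(4*t)]
  [0, exp(4*t)]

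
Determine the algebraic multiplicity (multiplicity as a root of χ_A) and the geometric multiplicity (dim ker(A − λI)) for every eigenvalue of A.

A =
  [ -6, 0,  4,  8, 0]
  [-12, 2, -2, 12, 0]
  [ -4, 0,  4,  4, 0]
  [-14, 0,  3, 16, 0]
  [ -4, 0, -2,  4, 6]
λ = 2: alg = 2, geom = 2; λ = 6: alg = 3, geom = 2

Step 1 — factor the characteristic polynomial to read off the algebraic multiplicities:
  χ_A(x) = (x - 6)^3*(x - 2)^2

Step 2 — compute geometric multiplicities via the rank-nullity identity g(λ) = n − rank(A − λI):
  rank(A − (2)·I) = 3, so dim ker(A − (2)·I) = n − 3 = 2
  rank(A − (6)·I) = 3, so dim ker(A − (6)·I) = n − 3 = 2

Summary:
  λ = 2: algebraic multiplicity = 2, geometric multiplicity = 2
  λ = 6: algebraic multiplicity = 3, geometric multiplicity = 2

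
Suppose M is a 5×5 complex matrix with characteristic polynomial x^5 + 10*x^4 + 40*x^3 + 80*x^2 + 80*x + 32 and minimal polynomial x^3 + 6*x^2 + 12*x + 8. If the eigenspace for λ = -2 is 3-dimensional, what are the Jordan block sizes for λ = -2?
Block sizes for λ = -2: [3, 1, 1]

Step 1 — from the characteristic polynomial, algebraic multiplicity of λ = -2 is 5. From dim ker(M − (-2)·I) = 3, there are exactly 3 Jordan blocks for λ = -2.
Step 2 — from the minimal polynomial, the factor (x + 2)^3 tells us the largest block for λ = -2 has size 3.
Step 3 — with total size 5, 3 blocks, and largest block 3, the block sizes (in nonincreasing order) are [3, 1, 1].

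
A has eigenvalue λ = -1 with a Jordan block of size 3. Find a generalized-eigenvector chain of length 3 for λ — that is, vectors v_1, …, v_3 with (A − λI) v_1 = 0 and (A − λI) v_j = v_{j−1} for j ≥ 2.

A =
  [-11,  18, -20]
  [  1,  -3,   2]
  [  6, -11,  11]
A Jordan chain for λ = -1 of length 3:
v_1 = (-2, 0, 1)ᵀ
v_2 = (-10, 1, 6)ᵀ
v_3 = (1, 0, 0)ᵀ

Let N = A − (-1)·I. We want v_3 with N^3 v_3 = 0 but N^2 v_3 ≠ 0; then v_{j-1} := N · v_j for j = 3, …, 2.

Pick v_3 = (1, 0, 0)ᵀ.
Then v_2 = N · v_3 = (-10, 1, 6)ᵀ.
Then v_1 = N · v_2 = (-2, 0, 1)ᵀ.

Sanity check: (A − (-1)·I) v_1 = (0, 0, 0)ᵀ = 0. ✓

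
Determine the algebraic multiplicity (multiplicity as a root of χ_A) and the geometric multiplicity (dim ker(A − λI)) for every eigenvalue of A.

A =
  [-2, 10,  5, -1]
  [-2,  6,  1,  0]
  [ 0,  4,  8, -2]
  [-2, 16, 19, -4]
λ = 2: alg = 4, geom = 2

Step 1 — factor the characteristic polynomial to read off the algebraic multiplicities:
  χ_A(x) = (x - 2)^4

Step 2 — compute geometric multiplicities via the rank-nullity identity g(λ) = n − rank(A − λI):
  rank(A − (2)·I) = 2, so dim ker(A − (2)·I) = n − 2 = 2

Summary:
  λ = 2: algebraic multiplicity = 4, geometric multiplicity = 2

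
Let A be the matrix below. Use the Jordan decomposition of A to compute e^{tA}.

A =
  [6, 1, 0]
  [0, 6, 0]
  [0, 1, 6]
e^{tA} =
  [exp(6*t), t*exp(6*t), 0]
  [0, exp(6*t), 0]
  [0, t*exp(6*t), exp(6*t)]

Strategy: write A = P · J · P⁻¹ where J is a Jordan canonical form, so e^{tA} = P · e^{tJ} · P⁻¹, and e^{tJ} can be computed block-by-block.

A has Jordan form
J =
  [6, 1, 0]
  [0, 6, 0]
  [0, 0, 6]
(up to reordering of blocks).

Per-block formulas:
  For a 2×2 Jordan block J_2(6): exp(t · J_2(6)) = e^(6t)·(I + t·N), where N is the 2×2 nilpotent shift.
  For a 1×1 block at λ = 6: exp(t · [6]) = [e^(6t)].

After assembling e^{tJ} and conjugating by P, we get:

e^{tA} =
  [exp(6*t), t*exp(6*t), 0]
  [0, exp(6*t), 0]
  [0, t*exp(6*t), exp(6*t)]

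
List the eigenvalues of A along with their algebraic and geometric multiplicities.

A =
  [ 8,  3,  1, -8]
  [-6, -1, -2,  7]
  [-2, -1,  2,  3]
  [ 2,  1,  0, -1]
λ = 2: alg = 4, geom = 2

Step 1 — factor the characteristic polynomial to read off the algebraic multiplicities:
  χ_A(x) = (x - 2)^4

Step 2 — compute geometric multiplicities via the rank-nullity identity g(λ) = n − rank(A − λI):
  rank(A − (2)·I) = 2, so dim ker(A − (2)·I) = n − 2 = 2

Summary:
  λ = 2: algebraic multiplicity = 4, geometric multiplicity = 2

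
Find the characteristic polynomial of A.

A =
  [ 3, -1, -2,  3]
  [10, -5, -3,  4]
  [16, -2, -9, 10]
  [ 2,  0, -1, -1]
x^4 + 12*x^3 + 54*x^2 + 108*x + 81

Expanding det(x·I − A) (e.g. by cofactor expansion or by noting that A is similar to its Jordan form J, which has the same characteristic polynomial as A) gives
  χ_A(x) = x^4 + 12*x^3 + 54*x^2 + 108*x + 81
which factors as (x + 3)^4. The eigenvalues (with algebraic multiplicities) are λ = -3 with multiplicity 4.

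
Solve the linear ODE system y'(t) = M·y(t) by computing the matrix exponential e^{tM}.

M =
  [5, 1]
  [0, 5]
e^{tM} =
  [exp(5*t), t*exp(5*t)]
  [0, exp(5*t)]

Strategy: write M = P · J · P⁻¹ where J is a Jordan canonical form, so e^{tM} = P · e^{tJ} · P⁻¹, and e^{tJ} can be computed block-by-block.

M has Jordan form
J =
  [5, 1]
  [0, 5]
(up to reordering of blocks).

Per-block formulas:
  For a 2×2 Jordan block J_2(5): exp(t · J_2(5)) = e^(5t)·(I + t·N), where N is the 2×2 nilpotent shift.

After assembling e^{tJ} and conjugating by P, we get:

e^{tM} =
  [exp(5*t), t*exp(5*t)]
  [0, exp(5*t)]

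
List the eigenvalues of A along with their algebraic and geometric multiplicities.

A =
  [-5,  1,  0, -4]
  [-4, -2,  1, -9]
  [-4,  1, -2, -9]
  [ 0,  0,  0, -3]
λ = -3: alg = 4, geom = 2

Step 1 — factor the characteristic polynomial to read off the algebraic multiplicities:
  χ_A(x) = (x + 3)^4

Step 2 — compute geometric multiplicities via the rank-nullity identity g(λ) = n − rank(A − λI):
  rank(A − (-3)·I) = 2, so dim ker(A − (-3)·I) = n − 2 = 2

Summary:
  λ = -3: algebraic multiplicity = 4, geometric multiplicity = 2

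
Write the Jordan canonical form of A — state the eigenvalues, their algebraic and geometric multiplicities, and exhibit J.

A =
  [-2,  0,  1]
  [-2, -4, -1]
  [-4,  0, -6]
J_2(-4) ⊕ J_1(-4)

The characteristic polynomial is
  det(x·I − A) = x^3 + 12*x^2 + 48*x + 64 = (x + 4)^3

Eigenvalues and multiplicities (the geometric multiplicity of λ is n − rank(A − λI), which equals the number of Jordan blocks for λ):
  λ = -4: algebraic multiplicity = 3, geometric multiplicity = 2

Determining the block sizes for each eigenvalue:
  λ = -4: 2 blocks summing to 3 forces exactly one block of size 2 and the rest size 1 → block sizes [2, 1]

Assembling the blocks gives a Jordan form
J =
  [-4,  1,  0]
  [ 0, -4,  0]
  [ 0,  0, -4]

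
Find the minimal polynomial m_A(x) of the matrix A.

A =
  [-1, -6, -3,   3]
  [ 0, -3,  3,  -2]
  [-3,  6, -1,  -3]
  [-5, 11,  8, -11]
x^3 + 12*x^2 + 48*x + 64

The characteristic polynomial is χ_A(x) = (x + 4)^4, so the eigenvalues are known. The minimal polynomial is
  m_A(x) = Π_λ (x − λ)^{k_λ}
where k_λ is the size of the *largest* Jordan block for λ (equivalently, the smallest k with (A − λI)^k v = 0 for every generalised eigenvector v of λ).

  λ = -4: largest Jordan block has size 3, contributing (x + 4)^3

So m_A(x) = (x + 4)^3 = x^3 + 12*x^2 + 48*x + 64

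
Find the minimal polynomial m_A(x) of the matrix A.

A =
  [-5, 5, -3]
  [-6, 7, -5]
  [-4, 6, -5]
x^3 + 3*x^2 + 3*x + 1

The characteristic polynomial is χ_A(x) = (x + 1)^3, so the eigenvalues are known. The minimal polynomial is
  m_A(x) = Π_λ (x − λ)^{k_λ}
where k_λ is the size of the *largest* Jordan block for λ (equivalently, the smallest k with (A − λI)^k v = 0 for every generalised eigenvector v of λ).

  λ = -1: largest Jordan block has size 3, contributing (x + 1)^3

So m_A(x) = (x + 1)^3 = x^3 + 3*x^2 + 3*x + 1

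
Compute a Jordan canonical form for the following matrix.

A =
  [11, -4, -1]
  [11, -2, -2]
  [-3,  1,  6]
J_3(5)

The characteristic polynomial is
  det(x·I − A) = x^3 - 15*x^2 + 75*x - 125 = (x - 5)^3

Eigenvalues and multiplicities (the geometric multiplicity of λ is n − rank(A − λI), which equals the number of Jordan blocks for λ):
  λ = 5: algebraic multiplicity = 3, geometric multiplicity = 1

Determining the block sizes for each eigenvalue:
  λ = 5: one block (gm = 1), so the single block has size am = 3 → block sizes [3]

Assembling the blocks gives a Jordan form
J =
  [5, 1, 0]
  [0, 5, 1]
  [0, 0, 5]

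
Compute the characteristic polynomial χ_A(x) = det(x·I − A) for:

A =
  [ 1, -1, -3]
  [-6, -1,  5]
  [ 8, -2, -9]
x^3 + 9*x^2 + 27*x + 27

Expanding det(x·I − A) (e.g. by cofactor expansion or by noting that A is similar to its Jordan form J, which has the same characteristic polynomial as A) gives
  χ_A(x) = x^3 + 9*x^2 + 27*x + 27
which factors as (x + 3)^3. The eigenvalues (with algebraic multiplicities) are λ = -3 with multiplicity 3.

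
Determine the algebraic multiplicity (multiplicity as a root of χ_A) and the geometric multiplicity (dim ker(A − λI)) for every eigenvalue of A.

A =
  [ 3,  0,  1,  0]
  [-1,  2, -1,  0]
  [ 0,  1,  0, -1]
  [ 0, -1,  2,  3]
λ = 2: alg = 4, geom = 2

Step 1 — factor the characteristic polynomial to read off the algebraic multiplicities:
  χ_A(x) = (x - 2)^4

Step 2 — compute geometric multiplicities via the rank-nullity identity g(λ) = n − rank(A − λI):
  rank(A − (2)·I) = 2, so dim ker(A − (2)·I) = n − 2 = 2

Summary:
  λ = 2: algebraic multiplicity = 4, geometric multiplicity = 2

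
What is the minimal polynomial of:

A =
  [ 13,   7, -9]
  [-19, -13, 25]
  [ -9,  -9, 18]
x^3 - 18*x^2 + 108*x - 216

The characteristic polynomial is χ_A(x) = (x - 6)^3, so the eigenvalues are known. The minimal polynomial is
  m_A(x) = Π_λ (x − λ)^{k_λ}
where k_λ is the size of the *largest* Jordan block for λ (equivalently, the smallest k with (A − λI)^k v = 0 for every generalised eigenvector v of λ).

  λ = 6: largest Jordan block has size 3, contributing (x − 6)^3

So m_A(x) = (x - 6)^3 = x^3 - 18*x^2 + 108*x - 216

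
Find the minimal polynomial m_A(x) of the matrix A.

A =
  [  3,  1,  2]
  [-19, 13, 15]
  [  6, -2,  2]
x^3 - 18*x^2 + 108*x - 216

The characteristic polynomial is χ_A(x) = (x - 6)^3, so the eigenvalues are known. The minimal polynomial is
  m_A(x) = Π_λ (x − λ)^{k_λ}
where k_λ is the size of the *largest* Jordan block for λ (equivalently, the smallest k with (A − λI)^k v = 0 for every generalised eigenvector v of λ).

  λ = 6: largest Jordan block has size 3, contributing (x − 6)^3

So m_A(x) = (x - 6)^3 = x^3 - 18*x^2 + 108*x - 216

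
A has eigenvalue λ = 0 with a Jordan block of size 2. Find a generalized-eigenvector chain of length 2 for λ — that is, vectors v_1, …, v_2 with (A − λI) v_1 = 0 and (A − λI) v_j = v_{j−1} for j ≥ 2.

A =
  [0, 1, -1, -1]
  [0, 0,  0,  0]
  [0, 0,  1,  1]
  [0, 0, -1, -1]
A Jordan chain for λ = 0 of length 2:
v_1 = (1, 0, 0, 0)ᵀ
v_2 = (0, 1, 0, 0)ᵀ

Let N = A − (0)·I. We want v_2 with N^2 v_2 = 0 but N^1 v_2 ≠ 0; then v_{j-1} := N · v_j for j = 2, …, 2.

Pick v_2 = (0, 1, 0, 0)ᵀ.
Then v_1 = N · v_2 = (1, 0, 0, 0)ᵀ.

Sanity check: (A − (0)·I) v_1 = (0, 0, 0, 0)ᵀ = 0. ✓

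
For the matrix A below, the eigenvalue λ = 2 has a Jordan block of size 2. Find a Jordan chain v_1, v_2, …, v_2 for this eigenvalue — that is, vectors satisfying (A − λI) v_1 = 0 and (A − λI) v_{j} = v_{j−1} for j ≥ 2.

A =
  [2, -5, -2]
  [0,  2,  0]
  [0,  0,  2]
A Jordan chain for λ = 2 of length 2:
v_1 = (-5, 0, 0)ᵀ
v_2 = (0, 1, 0)ᵀ

Let N = A − (2)·I. We want v_2 with N^2 v_2 = 0 but N^1 v_2 ≠ 0; then v_{j-1} := N · v_j for j = 2, …, 2.

Pick v_2 = (0, 1, 0)ᵀ.
Then v_1 = N · v_2 = (-5, 0, 0)ᵀ.

Sanity check: (A − (2)·I) v_1 = (0, 0, 0)ᵀ = 0. ✓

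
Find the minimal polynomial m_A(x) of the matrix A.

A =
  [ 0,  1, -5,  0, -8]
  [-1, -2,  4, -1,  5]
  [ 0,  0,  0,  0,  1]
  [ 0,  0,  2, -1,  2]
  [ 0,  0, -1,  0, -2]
x^3 + 3*x^2 + 3*x + 1

The characteristic polynomial is χ_A(x) = (x + 1)^5, so the eigenvalues are known. The minimal polynomial is
  m_A(x) = Π_λ (x − λ)^{k_λ}
where k_λ is the size of the *largest* Jordan block for λ (equivalently, the smallest k with (A − λI)^k v = 0 for every generalised eigenvector v of λ).

  λ = -1: largest Jordan block has size 3, contributing (x + 1)^3

So m_A(x) = (x + 1)^3 = x^3 + 3*x^2 + 3*x + 1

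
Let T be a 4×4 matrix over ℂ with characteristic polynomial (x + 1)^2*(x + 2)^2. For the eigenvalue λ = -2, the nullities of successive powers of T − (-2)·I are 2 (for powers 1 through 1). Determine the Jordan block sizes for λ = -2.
Block sizes for λ = -2: [1, 1]

From the dimensions of kernels of powers, the number of Jordan blocks of size at least j is d_j − d_{j−1} where d_j = dim ker(N^j) (with d_0 = 0). Computing the differences gives [2].
The number of blocks of size exactly k is (#blocks of size ≥ k) − (#blocks of size ≥ k + 1), so the partition is: 2 block(s) of size 1.
In nonincreasing order the block sizes are [1, 1].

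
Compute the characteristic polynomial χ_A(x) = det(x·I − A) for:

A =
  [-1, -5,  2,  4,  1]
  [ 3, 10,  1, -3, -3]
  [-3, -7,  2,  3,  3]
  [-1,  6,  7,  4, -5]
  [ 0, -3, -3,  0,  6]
x^5 - 21*x^4 + 171*x^3 - 675*x^2 + 1296*x - 972

Expanding det(x·I − A) (e.g. by cofactor expansion or by noting that A is similar to its Jordan form J, which has the same characteristic polynomial as A) gives
  χ_A(x) = x^5 - 21*x^4 + 171*x^3 - 675*x^2 + 1296*x - 972
which factors as (x - 6)^2*(x - 3)^3. The eigenvalues (with algebraic multiplicities) are λ = 3 with multiplicity 3, λ = 6 with multiplicity 2.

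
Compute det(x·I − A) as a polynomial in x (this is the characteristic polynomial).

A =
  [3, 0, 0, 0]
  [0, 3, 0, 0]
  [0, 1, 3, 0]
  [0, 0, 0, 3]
x^4 - 12*x^3 + 54*x^2 - 108*x + 81

Expanding det(x·I − A) (e.g. by cofactor expansion or by noting that A is similar to its Jordan form J, which has the same characteristic polynomial as A) gives
  χ_A(x) = x^4 - 12*x^3 + 54*x^2 - 108*x + 81
which factors as (x - 3)^4. The eigenvalues (with algebraic multiplicities) are λ = 3 with multiplicity 4.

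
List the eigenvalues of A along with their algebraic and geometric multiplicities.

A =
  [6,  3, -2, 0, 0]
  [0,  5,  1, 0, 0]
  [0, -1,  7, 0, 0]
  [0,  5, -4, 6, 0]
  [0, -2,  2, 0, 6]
λ = 6: alg = 5, geom = 3

Step 1 — factor the characteristic polynomial to read off the algebraic multiplicities:
  χ_A(x) = (x - 6)^5

Step 2 — compute geometric multiplicities via the rank-nullity identity g(λ) = n − rank(A − λI):
  rank(A − (6)·I) = 2, so dim ker(A − (6)·I) = n − 2 = 3

Summary:
  λ = 6: algebraic multiplicity = 5, geometric multiplicity = 3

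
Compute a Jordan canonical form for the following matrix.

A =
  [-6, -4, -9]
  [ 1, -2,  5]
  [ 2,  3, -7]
J_3(-5)

The characteristic polynomial is
  det(x·I − A) = x^3 + 15*x^2 + 75*x + 125 = (x + 5)^3

Eigenvalues and multiplicities (the geometric multiplicity of λ is n − rank(A − λI), which equals the number of Jordan blocks for λ):
  λ = -5: algebraic multiplicity = 3, geometric multiplicity = 1

Determining the block sizes for each eigenvalue:
  λ = -5: one block (gm = 1), so the single block has size am = 3 → block sizes [3]

Assembling the blocks gives a Jordan form
J =
  [-5,  1,  0]
  [ 0, -5,  1]
  [ 0,  0, -5]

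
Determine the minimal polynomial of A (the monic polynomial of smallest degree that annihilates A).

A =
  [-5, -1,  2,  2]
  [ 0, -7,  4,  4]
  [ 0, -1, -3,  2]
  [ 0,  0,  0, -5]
x^2 + 10*x + 25

The characteristic polynomial is χ_A(x) = (x + 5)^4, so the eigenvalues are known. The minimal polynomial is
  m_A(x) = Π_λ (x − λ)^{k_λ}
where k_λ is the size of the *largest* Jordan block for λ (equivalently, the smallest k with (A − λI)^k v = 0 for every generalised eigenvector v of λ).

  λ = -5: largest Jordan block has size 2, contributing (x + 5)^2

So m_A(x) = (x + 5)^2 = x^2 + 10*x + 25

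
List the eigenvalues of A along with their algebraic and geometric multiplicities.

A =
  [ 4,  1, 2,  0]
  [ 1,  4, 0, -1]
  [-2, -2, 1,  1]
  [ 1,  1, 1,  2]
λ = 2: alg = 1, geom = 1; λ = 3: alg = 3, geom = 1

Step 1 — factor the characteristic polynomial to read off the algebraic multiplicities:
  χ_A(x) = (x - 3)^3*(x - 2)

Step 2 — compute geometric multiplicities via the rank-nullity identity g(λ) = n − rank(A − λI):
  rank(A − (2)·I) = 3, so dim ker(A − (2)·I) = n − 3 = 1
  rank(A − (3)·I) = 3, so dim ker(A − (3)·I) = n − 3 = 1

Summary:
  λ = 2: algebraic multiplicity = 1, geometric multiplicity = 1
  λ = 3: algebraic multiplicity = 3, geometric multiplicity = 1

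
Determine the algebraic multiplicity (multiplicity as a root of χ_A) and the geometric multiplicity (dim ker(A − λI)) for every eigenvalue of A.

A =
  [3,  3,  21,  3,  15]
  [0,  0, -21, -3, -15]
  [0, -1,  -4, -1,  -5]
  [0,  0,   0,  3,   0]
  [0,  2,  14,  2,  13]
λ = 3: alg = 5, geom = 4

Step 1 — factor the characteristic polynomial to read off the algebraic multiplicities:
  χ_A(x) = (x - 3)^5

Step 2 — compute geometric multiplicities via the rank-nullity identity g(λ) = n − rank(A − λI):
  rank(A − (3)·I) = 1, so dim ker(A − (3)·I) = n − 1 = 4

Summary:
  λ = 3: algebraic multiplicity = 5, geometric multiplicity = 4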